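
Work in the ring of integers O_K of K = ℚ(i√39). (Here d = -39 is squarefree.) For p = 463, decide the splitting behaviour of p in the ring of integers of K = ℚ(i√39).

d = -39 ≡ 1 (mod 4), so O_K = ℤ[(1+√-39)/2] and disc(K) = d = -39.
463 ∤ -39, so 463 is unramified.
Euler's criterion: (-39)^231 mod 463 = 462. Thus (-39|463) = -1.
d is a non-residue mod p, hence 463 remains inert in O_K.

p is inert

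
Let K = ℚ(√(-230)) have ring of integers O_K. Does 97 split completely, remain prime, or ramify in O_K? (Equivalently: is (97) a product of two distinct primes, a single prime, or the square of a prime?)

d = -230 ≡ 2 (mod 4), so O_K = ℤ[√-230] and disc(K) = 4d = -920.
97 ∤ -920, so 97 is unramified.
Legendre symbol by Euler's criterion: (-230/97) ≡ (-230)^48 ≡ 1 (mod 97), i.e. (-230/97) = 1.
Legendre symbol 1 ⇒ 97 is split.

splits completely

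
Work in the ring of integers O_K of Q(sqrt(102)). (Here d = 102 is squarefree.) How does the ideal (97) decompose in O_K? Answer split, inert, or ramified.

inert

Since 102 ≢ 1 mod 4, the ring of integers is ℤ[√102] with discriminant 4·102 = 408.
97 ∤ 408, so 97 is unramified.
(102/97) = 5^48 mod 97 = 96, giving Legendre symbol -1.
(102/97) = -1, so 97 is inert.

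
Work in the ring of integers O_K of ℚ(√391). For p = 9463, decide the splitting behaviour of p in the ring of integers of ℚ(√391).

d = 391 ≡ 3 (mod 4), so O_K = ℤ[√391] and disc(K) = 4d = 1564.
9463 ∤ 1564, so 9463 is unramified.
(391/9463) = 391^4731 mod 9463 = 9462, giving Legendre symbol -1.
(391/9463) = -1, so 9463 is inert.

9463 remains inert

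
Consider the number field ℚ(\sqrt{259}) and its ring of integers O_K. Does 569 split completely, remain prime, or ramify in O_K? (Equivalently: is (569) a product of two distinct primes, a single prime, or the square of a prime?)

259 mod 4 = 3, hence disc K = 4·259 = 1036 and O_K = ℤ[√259].
Since gcd(569, 1036) = 1 the prime 569 does not ramify.
Euler's criterion: 259^284 mod 569 = 568. Thus (259|569) = -1.
d is a non-residue mod p, hence 569 remains inert in O_K.

569 remains inert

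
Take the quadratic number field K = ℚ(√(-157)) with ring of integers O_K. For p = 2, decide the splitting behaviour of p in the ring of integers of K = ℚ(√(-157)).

Since -157 ≢ 1 mod 4, the ring of integers is ℤ[√-157] with discriminant 4·(-157) = -628.
2 divides disc(K) = -628, so 2 ramifies.

ramified — (2) = 𝔭²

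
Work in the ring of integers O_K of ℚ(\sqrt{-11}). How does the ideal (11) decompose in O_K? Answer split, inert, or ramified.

ramifies in O_K

Since -11 ≡ 1 mod 4, the ring of integers is ℤ[(1+√-11)/2] with discriminant -11.
disc(K) = -11 = 11·(-1), so p = 11 is ramified.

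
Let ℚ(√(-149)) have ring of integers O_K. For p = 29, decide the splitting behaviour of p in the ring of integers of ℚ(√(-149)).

p splits

Since -149 ≢ 1 mod 4, the ring of integers is ℤ[√-149] with discriminant 4·(-149) = -596.
29 ∤ -596, so 29 is unramified.
Legendre symbol by Euler's criterion: (-149/29) ≡ (-149)^14 ≡ 1 (mod 29), i.e. (-149/29) = 1.
(-149/29) = 1, so 29 splits.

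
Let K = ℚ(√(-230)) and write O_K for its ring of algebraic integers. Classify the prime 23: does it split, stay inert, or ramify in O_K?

d = -230 ≡ 2 (mod 4), so O_K = ℤ[√-230] and disc(K) = 4d = -920.
disc(K) = -920 = 23·(-40), so p = 23 is ramified.

23 is ramified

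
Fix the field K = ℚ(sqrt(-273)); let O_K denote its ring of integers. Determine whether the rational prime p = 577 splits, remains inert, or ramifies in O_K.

d = -273 ≡ 3 (mod 4), so O_K = ℤ[√-273] and disc(K) = 4d = -1092.
Since gcd(577, -1092) = 1 the prime 577 does not ramify.
Compute (-273/577) via Euler: 304^((577-1)/2) mod 577 = 1, so (-273/577) = 1.
d is a quadratic residue mod p, hence 577 splits in O_K.

split — (577) = 𝔭₁𝔭₂ with 𝔭₁ ≠ 𝔭₂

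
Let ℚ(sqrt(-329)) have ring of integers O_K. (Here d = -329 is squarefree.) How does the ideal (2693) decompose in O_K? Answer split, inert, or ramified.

inert

Since -329 ≢ 1 mod 4, the ring of integers is ℤ[√-329] with discriminant 4·(-329) = -1316.
2693 ∤ -1316, so 2693 is unramified.
Euler's criterion: (-329)^1346 mod 2693 = 2692. Thus (-329|2693) = -1.
(-329/2693) = -1, so 2693 is inert.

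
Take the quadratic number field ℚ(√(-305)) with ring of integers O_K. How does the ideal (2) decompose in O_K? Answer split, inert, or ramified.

ramifies in O_K

d = -305 ≡ 3 (mod 4), so O_K = ℤ[√-305] and disc(K) = 4d = -1220.
disc(K) = -1220 = 2·(-610), so p = 2 is ramified.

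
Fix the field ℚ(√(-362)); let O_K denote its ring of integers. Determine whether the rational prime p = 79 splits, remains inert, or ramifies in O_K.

79 remains inert

d = -362 ≡ 2 (mod 4), so O_K = ℤ[√-362] and disc(K) = 4d = -1448.
Since gcd(79, -1448) = 1 the prime 79 does not ramify.
(-362/79) = 33^39 mod 79 = 78, giving Legendre symbol -1.
(-362/79) = -1, so 79 is inert.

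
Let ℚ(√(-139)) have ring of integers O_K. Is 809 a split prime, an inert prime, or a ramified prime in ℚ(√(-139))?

inert

d = -139 ≡ 1 (mod 4), so O_K = ℤ[(1+√-139)/2] and disc(K) = d = -139.
809 ∤ -139, so 809 is unramified.
Euler's criterion: (-139)^404 mod 809 = 808. Thus (-139|809) = -1.
d is a non-residue mod p, hence 809 remains inert in O_K.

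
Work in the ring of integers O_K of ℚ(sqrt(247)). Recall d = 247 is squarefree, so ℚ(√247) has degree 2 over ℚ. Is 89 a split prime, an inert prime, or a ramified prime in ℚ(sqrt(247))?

Since 247 ≢ 1 mod 4, the ring of integers is ℤ[√247] with discriminant 4·247 = 988.
disc(K) = 988 is not divisible by 89; 89 is unramified.
Euler's criterion: 247^44 mod 89 = 1. Thus (247|89) = 1.
d is a quadratic residue mod p, hence 89 splits in O_K.

split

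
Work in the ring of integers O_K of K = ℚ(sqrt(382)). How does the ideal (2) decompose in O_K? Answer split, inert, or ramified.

Since 382 ≢ 1 mod 4, the ring of integers is ℤ[√382] with discriminant 4·382 = 1528.
Ramification test: 2 | 1528. The prime 2 ramifies in K.

ramifies in O_K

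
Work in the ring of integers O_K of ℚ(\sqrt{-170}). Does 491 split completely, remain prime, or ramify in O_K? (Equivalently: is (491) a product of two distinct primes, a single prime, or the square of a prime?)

split — (491) = 𝔭₁𝔭₂ with 𝔭₁ ≠ 𝔭₂

-170 mod 4 = 2, hence disc K = 4·(-170) = -680 and O_K = ℤ[√-170].
disc(K) = -680 is not divisible by 491; 491 is unramified.
Compute (-170/491) via Euler: 321^((491-1)/2) mod 491 = 1, so (-170/491) = 1.
Legendre symbol 1 ⇒ 491 is split.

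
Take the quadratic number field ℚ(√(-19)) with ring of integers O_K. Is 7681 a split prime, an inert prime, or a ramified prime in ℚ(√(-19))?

-19 mod 4 = 1, hence disc K = -19 and O_K = ℤ[(1+√-19)/2].
Since gcd(7681, -19) = 1 the prime 7681 does not ramify.
(-19/7681) = 7662^3840 mod 7681 = 1, giving Legendre symbol 1.
Legendre symbol 1 ⇒ 7681 is split.

split — (7681) = 𝔭₁𝔭₂ with 𝔭₁ ≠ 𝔭₂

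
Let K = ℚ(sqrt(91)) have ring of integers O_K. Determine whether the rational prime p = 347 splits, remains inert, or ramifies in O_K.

d = 91 ≡ 3 (mod 4), so O_K = ℤ[√91] and disc(K) = 4d = 364.
disc(K) = 364 is not divisible by 347; 347 is unramified.
Compute (91/347) via Euler: 91^((347-1)/2) mod 347 = 346, so (91/347) = -1.
(91/347) = -1, so 347 is inert.

inert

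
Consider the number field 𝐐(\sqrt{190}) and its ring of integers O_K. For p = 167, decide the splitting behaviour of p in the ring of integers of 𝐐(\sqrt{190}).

inert

190 mod 4 = 2, hence disc K = 4·190 = 760 and O_K = ℤ[√190].
167 ∤ 760, so 167 is unramified.
Euler's criterion: 190^83 mod 167 = 166. Thus (190|167) = -1.
Legendre symbol -1 ⇒ 167 is inert.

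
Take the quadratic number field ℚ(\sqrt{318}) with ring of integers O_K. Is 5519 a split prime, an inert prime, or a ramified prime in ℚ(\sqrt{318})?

318 mod 4 = 2, hence disc K = 4·318 = 1272 and O_K = ℤ[√318].
disc(K) = 1272 is not divisible by 5519; 5519 is unramified.
Compute (318/5519) via Euler: 318^((5519-1)/2) mod 5519 = 1, so (318/5519) = 1.
(318/5519) = 1, so 5519 splits.

split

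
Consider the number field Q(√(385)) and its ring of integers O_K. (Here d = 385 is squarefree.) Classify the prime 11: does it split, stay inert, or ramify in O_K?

385 mod 4 = 1, hence disc K = 385 and O_K = ℤ[(1+√385)/2].
Ramification test: 11 | 385. The prime 11 ramifies in K.

11 is ramified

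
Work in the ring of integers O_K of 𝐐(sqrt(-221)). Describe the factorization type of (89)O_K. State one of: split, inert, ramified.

89 remains inert

d = -221 ≡ 3 (mod 4), so O_K = ℤ[√-221] and disc(K) = 4d = -884.
89 ∤ -884, so 89 is unramified.
Euler's criterion: (-221)^44 mod 89 = 88. Thus (-221|89) = -1.
(-221/89) = -1, so 89 is inert.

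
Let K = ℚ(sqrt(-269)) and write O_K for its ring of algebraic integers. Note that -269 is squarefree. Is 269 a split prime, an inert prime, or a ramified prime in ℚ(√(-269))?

ramified

Since -269 ≢ 1 mod 4, the ring of integers is ℤ[√-269] with discriminant 4·(-269) = -1076.
269 divides disc(K) = -1076, so 269 ramifies.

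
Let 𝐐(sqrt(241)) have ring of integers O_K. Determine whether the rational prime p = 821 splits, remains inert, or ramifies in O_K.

split

Since 241 ≡ 1 mod 4, the ring of integers is ℤ[(1+√241)/2] with discriminant 241.
Since gcd(821, 241) = 1 the prime 821 does not ramify.
(241/821) = 241^410 mod 821 = 1, giving Legendre symbol 1.
d is a quadratic residue mod p, hence 821 splits in O_K.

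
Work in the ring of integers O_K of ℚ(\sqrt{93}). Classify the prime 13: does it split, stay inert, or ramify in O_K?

13 remains inert

93 mod 4 = 1, hence disc K = 93 and O_K = ℤ[(1+√93)/2].
disc(K) = 93 is not divisible by 13; 13 is unramified.
Euler's criterion: 93^6 mod 13 = 12. Thus (93|13) = -1.
(93/13) = -1, so 13 is inert.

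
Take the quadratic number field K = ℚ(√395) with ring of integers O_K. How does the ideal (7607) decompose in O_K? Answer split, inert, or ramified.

Since 395 ≢ 1 mod 4, the ring of integers is ℤ[√395] with discriminant 4·395 = 1580.
disc(K) = 1580 is not divisible by 7607; 7607 is unramified.
(395/7607) = 395^3803 mod 7607 = 1, giving Legendre symbol 1.
(395/7607) = 1, so 7607 splits.

p splits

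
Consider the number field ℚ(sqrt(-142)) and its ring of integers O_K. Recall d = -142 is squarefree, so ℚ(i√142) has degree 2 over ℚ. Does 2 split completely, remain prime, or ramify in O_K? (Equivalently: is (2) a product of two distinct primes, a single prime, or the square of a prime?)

ramified — (2) = 𝔭²

-142 mod 4 = 2, hence disc K = 4·(-142) = -568 and O_K = ℤ[√-142].
disc(K) = -568 = 2·(-284), so p = 2 is ramified.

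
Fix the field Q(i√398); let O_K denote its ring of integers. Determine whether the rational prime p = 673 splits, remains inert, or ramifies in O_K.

673 remains inert

Since -398 ≢ 1 mod 4, the ring of integers is ℤ[√-398] with discriminant 4·(-398) = -1592.
673 ∤ -1592, so 673 is unramified.
Compute (-398/673) via Euler: 275^((673-1)/2) mod 673 = 672, so (-398/673) = -1.
Legendre symbol -1 ⇒ 673 is inert.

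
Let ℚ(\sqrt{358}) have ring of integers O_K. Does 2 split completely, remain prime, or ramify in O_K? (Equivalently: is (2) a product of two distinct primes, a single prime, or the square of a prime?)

358 mod 4 = 2, hence disc K = 4·358 = 1432 and O_K = ℤ[√358].
Ramification test: 2 | 1432. The prime 2 ramifies in K.

ramifies in O_K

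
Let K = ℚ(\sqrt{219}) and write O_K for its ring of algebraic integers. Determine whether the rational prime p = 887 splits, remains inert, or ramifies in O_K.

remains prime (inert)

Since 219 ≢ 1 mod 4, the ring of integers is ℤ[√219] with discriminant 4·219 = 876.
disc(K) = 876 is not divisible by 887; 887 is unramified.
(219/887) = 219^443 mod 887 = 886, giving Legendre symbol -1.
Legendre symbol -1 ⇒ 887 is inert.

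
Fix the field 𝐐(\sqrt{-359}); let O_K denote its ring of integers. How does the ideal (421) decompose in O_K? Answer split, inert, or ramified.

remains prime (inert)

d = -359 ≡ 1 (mod 4), so O_K = ℤ[(1+√-359)/2] and disc(K) = d = -359.
Since gcd(421, -359) = 1 the prime 421 does not ramify.
Legendre symbol by Euler's criterion: (-359/421) ≡ (-359)^210 ≡ 420 (mod 421), i.e. (-359/421) = -1.
d is a non-residue mod p, hence 421 remains inert in O_K.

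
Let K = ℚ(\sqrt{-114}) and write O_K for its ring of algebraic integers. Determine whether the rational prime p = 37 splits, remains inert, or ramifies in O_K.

splits completely

-114 mod 4 = 2, hence disc K = 4·(-114) = -456 and O_K = ℤ[√-114].
Since gcd(37, -456) = 1 the prime 37 does not ramify.
Euler's criterion: (-114)^18 mod 37 = 1. Thus (-114|37) = 1.
Legendre symbol 1 ⇒ 37 is split.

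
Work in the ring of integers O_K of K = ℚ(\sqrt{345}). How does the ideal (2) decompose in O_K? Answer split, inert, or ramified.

345 mod 4 = 1, hence disc K = 345 and O_K = ℤ[(1+√345)/2].
Since gcd(2, 345) = 1 the prime 2 does not ramify.
d ≡ 1 (mod 8); the supplementary law gives 2 split.

splits completely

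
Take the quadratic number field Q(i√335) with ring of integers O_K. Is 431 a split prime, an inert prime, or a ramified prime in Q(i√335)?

split

-335 mod 4 = 1, hence disc K = -335 and O_K = ℤ[(1+√-335)/2].
Since gcd(431, -335) = 1 the prime 431 does not ramify.
Compute (-335/431) via Euler: 96^((431-1)/2) mod 431 = 1, so (-335/431) = 1.
d is a quadratic residue mod p, hence 431 splits in O_K.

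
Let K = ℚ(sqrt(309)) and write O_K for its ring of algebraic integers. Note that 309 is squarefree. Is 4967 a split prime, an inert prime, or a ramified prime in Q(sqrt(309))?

inert — (4967) stays prime in O_K

309 mod 4 = 1, hence disc K = 309 and O_K = ℤ[(1+√309)/2].
disc(K) = 309 is not divisible by 4967; 4967 is unramified.
Compute (309/4967) via Euler: 309^((4967-1)/2) mod 4967 = 4966, so (309/4967) = -1.
(309/4967) = -1, so 4967 is inert.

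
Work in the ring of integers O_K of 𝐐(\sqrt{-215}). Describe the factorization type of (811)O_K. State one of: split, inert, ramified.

p is inert

d = -215 ≡ 1 (mod 4), so O_K = ℤ[(1+√-215)/2] and disc(K) = d = -215.
Since gcd(811, -215) = 1 the prime 811 does not ramify.
Legendre symbol by Euler's criterion: (-215/811) ≡ (-215)^405 ≡ 810 (mod 811), i.e. (-215/811) = -1.
d is a non-residue mod p, hence 811 remains inert in O_K.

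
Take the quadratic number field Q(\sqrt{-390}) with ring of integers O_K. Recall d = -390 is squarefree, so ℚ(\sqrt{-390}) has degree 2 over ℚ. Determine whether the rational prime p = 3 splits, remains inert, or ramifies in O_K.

Since -390 ≢ 1 mod 4, the ring of integers is ℤ[√-390] with discriminant 4·(-390) = -1560.
disc(K) = -1560 = 3·(-520), so p = 3 is ramified.

3 is ramified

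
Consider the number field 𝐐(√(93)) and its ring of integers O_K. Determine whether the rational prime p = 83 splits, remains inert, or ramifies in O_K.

93 mod 4 = 1, hence disc K = 93 and O_K = ℤ[(1+√93)/2].
disc(K) = 93 is not divisible by 83; 83 is unramified.
Compute (93/83) via Euler: 10^((83-1)/2) mod 83 = 1, so (93/83) = 1.
d is a quadratic residue mod p, hence 83 splits in O_K.

split — (83) = 𝔭₁𝔭₂ with 𝔭₁ ≠ 𝔭₂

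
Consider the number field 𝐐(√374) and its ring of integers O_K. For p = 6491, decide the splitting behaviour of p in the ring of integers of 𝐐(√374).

inert — (6491) stays prime in O_K

d = 374 ≡ 2 (mod 4), so O_K = ℤ[√374] and disc(K) = 4d = 1496.
Since gcd(6491, 1496) = 1 the prime 6491 does not ramify.
Legendre symbol by Euler's criterion: (374/6491) ≡ 374^3245 ≡ 6490 (mod 6491), i.e. (374/6491) = -1.
(374/6491) = -1, so 6491 is inert.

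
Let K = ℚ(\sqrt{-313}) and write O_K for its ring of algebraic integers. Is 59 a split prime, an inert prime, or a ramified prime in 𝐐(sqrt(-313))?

d = -313 ≡ 3 (mod 4), so O_K = ℤ[√-313] and disc(K) = 4d = -1252.
Since gcd(59, -1252) = 1 the prime 59 does not ramify.
Legendre symbol by Euler's criterion: (-313/59) ≡ (-313)^29 ≡ 1 (mod 59), i.e. (-313/59) = 1.
d is a quadratic residue mod p, hence 59 splits in O_K.

splits completely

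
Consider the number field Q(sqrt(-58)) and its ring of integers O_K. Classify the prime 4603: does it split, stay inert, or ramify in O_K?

inert — (4603) stays prime in O_K

Since -58 ≢ 1 mod 4, the ring of integers is ℤ[√-58] with discriminant 4·(-58) = -232.
4603 ∤ -232, so 4603 is unramified.
Compute (-58/4603) via Euler: 4545^((4603-1)/2) mod 4603 = 4602, so (-58/4603) = -1.
(-58/4603) = -1, so 4603 is inert.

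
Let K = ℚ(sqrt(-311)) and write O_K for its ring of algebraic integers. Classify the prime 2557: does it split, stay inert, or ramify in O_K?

remains prime (inert)

d = -311 ≡ 1 (mod 4), so O_K = ℤ[(1+√-311)/2] and disc(K) = d = -311.
Since gcd(2557, -311) = 1 the prime 2557 does not ramify.
Compute (-311/2557) via Euler: 2246^((2557-1)/2) mod 2557 = 2556, so (-311/2557) = -1.
d is a non-residue mod p, hence 2557 remains inert in O_K.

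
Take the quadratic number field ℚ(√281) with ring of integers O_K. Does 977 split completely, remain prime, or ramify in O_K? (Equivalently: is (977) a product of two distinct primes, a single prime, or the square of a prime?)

inert — (977) stays prime in O_K

d = 281 ≡ 1 (mod 4), so O_K = ℤ[(1+√281)/2] and disc(K) = d = 281.
Since gcd(977, 281) = 1 the prime 977 does not ramify.
(281/977) = 281^488 mod 977 = 976, giving Legendre symbol -1.
(281/977) = -1, so 977 is inert.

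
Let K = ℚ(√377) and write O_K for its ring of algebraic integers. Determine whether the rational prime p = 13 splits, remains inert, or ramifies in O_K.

377 mod 4 = 1, hence disc K = 377 and O_K = ℤ[(1+√377)/2].
disc(K) = 377 = 13·29, so p = 13 is ramified.

ramifies in O_K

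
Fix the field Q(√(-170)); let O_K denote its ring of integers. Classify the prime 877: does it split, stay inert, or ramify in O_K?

-170 mod 4 = 2, hence disc K = 4·(-170) = -680 and O_K = ℤ[√-170].
877 ∤ -680, so 877 is unramified.
Compute (-170/877) via Euler: 707^((877-1)/2) mod 877 = 876, so (-170/877) = -1.
(-170/877) = -1, so 877 is inert.

inert — (877) stays prime in O_K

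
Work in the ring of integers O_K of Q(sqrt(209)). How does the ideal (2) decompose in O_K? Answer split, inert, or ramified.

d = 209 ≡ 1 (mod 4), so O_K = ℤ[(1+√209)/2] and disc(K) = d = 209.
disc(K) = 209 is not divisible by 2; 2 is unramified.
Checking d mod 8: 209 ≡ 1. Hence 2 is split in O_K.

p splits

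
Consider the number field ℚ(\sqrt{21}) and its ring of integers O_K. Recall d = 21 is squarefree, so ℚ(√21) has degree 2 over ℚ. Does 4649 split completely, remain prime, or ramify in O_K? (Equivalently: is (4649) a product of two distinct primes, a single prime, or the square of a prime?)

d = 21 ≡ 1 (mod 4), so O_K = ℤ[(1+√21)/2] and disc(K) = d = 21.
4649 ∤ 21, so 4649 is unramified.
Legendre symbol by Euler's criterion: (21/4649) ≡ 21^2324 ≡ 4648 (mod 4649), i.e. (21/4649) = -1.
d is a non-residue mod p, hence 4649 remains inert in O_K.

inert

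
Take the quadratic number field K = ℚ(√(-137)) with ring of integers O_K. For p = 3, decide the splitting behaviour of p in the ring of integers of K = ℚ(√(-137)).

d = -137 ≡ 3 (mod 4), so O_K = ℤ[√-137] and disc(K) = 4d = -548.
Since gcd(3, -548) = 1 the prime 3 does not ramify.
(-137/3) = 1^1 mod 3 = 1, giving Legendre symbol 1.
(-137/3) = 1, so 3 splits.

split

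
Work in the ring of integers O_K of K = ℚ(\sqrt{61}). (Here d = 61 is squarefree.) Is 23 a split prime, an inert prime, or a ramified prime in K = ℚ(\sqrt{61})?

inert — (23) stays prime in O_K

d = 61 ≡ 1 (mod 4), so O_K = ℤ[(1+√61)/2] and disc(K) = d = 61.
disc(K) = 61 is not divisible by 23; 23 is unramified.
Legendre symbol by Euler's criterion: (61/23) ≡ 61^11 ≡ 22 (mod 23), i.e. (61/23) = -1.
Legendre symbol -1 ⇒ 23 is inert.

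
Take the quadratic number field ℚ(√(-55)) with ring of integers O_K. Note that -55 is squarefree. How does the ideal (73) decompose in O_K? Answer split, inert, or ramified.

p splits

Since -55 ≡ 1 mod 4, the ring of integers is ℤ[(1+√-55)/2] with discriminant -55.
disc(K) = -55 is not divisible by 73; 73 is unramified.
Legendre symbol by Euler's criterion: (-55/73) ≡ (-55)^36 ≡ 1 (mod 73), i.e. (-55/73) = 1.
Legendre symbol 1 ⇒ 73 is split.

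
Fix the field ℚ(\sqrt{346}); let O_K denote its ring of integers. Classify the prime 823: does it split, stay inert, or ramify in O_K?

823 remains inert

346 mod 4 = 2, hence disc K = 4·346 = 1384 and O_K = ℤ[√346].
Since gcd(823, 1384) = 1 the prime 823 does not ramify.
Legendre symbol by Euler's criterion: (346/823) ≡ 346^411 ≡ 822 (mod 823), i.e. (346/823) = -1.
d is a non-residue mod p, hence 823 remains inert in O_K.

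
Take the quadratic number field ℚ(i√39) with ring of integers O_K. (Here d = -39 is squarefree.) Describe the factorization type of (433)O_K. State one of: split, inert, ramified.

-39 mod 4 = 1, hence disc K = -39 and O_K = ℤ[(1+√-39)/2].
433 ∤ -39, so 433 is unramified.
(-39/433) = 394^216 mod 433 = 1, giving Legendre symbol 1.
d is a quadratic residue mod p, hence 433 splits in O_K.

433 splits in O_K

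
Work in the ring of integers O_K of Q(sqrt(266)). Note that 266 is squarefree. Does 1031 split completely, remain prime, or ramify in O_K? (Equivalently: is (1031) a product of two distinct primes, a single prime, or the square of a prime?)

Since 266 ≢ 1 mod 4, the ring of integers is ℤ[√266] with discriminant 4·266 = 1064.
1031 ∤ 1064, so 1031 is unramified.
Compute (266/1031) via Euler: 266^((1031-1)/2) mod 1031 = 1, so (266/1031) = 1.
(266/1031) = 1, so 1031 splits.

splits completely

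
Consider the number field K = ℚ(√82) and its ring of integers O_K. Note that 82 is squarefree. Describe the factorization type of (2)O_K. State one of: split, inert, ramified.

p ramifies

82 mod 4 = 2, hence disc K = 4·82 = 328 and O_K = ℤ[√82].
disc(K) = 328 = 2·164, so p = 2 is ramified.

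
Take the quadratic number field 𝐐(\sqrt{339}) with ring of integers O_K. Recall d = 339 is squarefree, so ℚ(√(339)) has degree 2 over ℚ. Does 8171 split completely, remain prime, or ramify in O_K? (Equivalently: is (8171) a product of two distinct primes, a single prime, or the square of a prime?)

d = 339 ≡ 3 (mod 4), so O_K = ℤ[√339] and disc(K) = 4d = 1356.
disc(K) = 1356 is not divisible by 8171; 8171 is unramified.
(339/8171) = 339^4085 mod 8171 = 8170, giving Legendre symbol -1.
(339/8171) = -1, so 8171 is inert.

8171 remains inert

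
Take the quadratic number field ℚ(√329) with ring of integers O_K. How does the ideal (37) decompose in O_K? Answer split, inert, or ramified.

p splits

329 mod 4 = 1, hence disc K = 329 and O_K = ℤ[(1+√329)/2].
disc(K) = 329 is not divisible by 37; 37 is unramified.
Compute (329/37) via Euler: 33^((37-1)/2) mod 37 = 1, so (329/37) = 1.
d is a quadratic residue mod p, hence 37 splits in O_K.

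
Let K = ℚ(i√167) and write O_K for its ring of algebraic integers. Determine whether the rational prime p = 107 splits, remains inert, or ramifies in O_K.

Since -167 ≡ 1 mod 4, the ring of integers is ℤ[(1+√-167)/2] with discriminant -167.
Since gcd(107, -167) = 1 the prime 107 does not ramify.
Legendre symbol by Euler's criterion: (-167/107) ≡ (-167)^53 ≡ 1 (mod 107), i.e. (-167/107) = 1.
(-167/107) = 1, so 107 splits.

split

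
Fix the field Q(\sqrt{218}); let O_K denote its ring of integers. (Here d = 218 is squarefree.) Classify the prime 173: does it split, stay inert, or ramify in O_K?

inert — (173) stays prime in O_K

Since 218 ≢ 1 mod 4, the ring of integers is ℤ[√218] with discriminant 4·218 = 872.
173 ∤ 872, so 173 is unramified.
Compute (218/173) via Euler: 45^((173-1)/2) mod 173 = 172, so (218/173) = -1.
(218/173) = -1, so 173 is inert.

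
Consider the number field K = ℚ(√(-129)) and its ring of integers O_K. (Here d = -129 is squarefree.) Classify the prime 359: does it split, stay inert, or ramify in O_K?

-129 mod 4 = 3, hence disc K = 4·(-129) = -516 and O_K = ℤ[√-129].
disc(K) = -516 is not divisible by 359; 359 is unramified.
Euler's criterion: (-129)^179 mod 359 = 1. Thus (-129|359) = 1.
(-129/359) = 1, so 359 splits.

p splits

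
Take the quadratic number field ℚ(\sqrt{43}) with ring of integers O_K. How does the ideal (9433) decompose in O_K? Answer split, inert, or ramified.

split — (9433) = 𝔭₁𝔭₂ with 𝔭₁ ≠ 𝔭₂

Since 43 ≢ 1 mod 4, the ring of integers is ℤ[√43] with discriminant 4·43 = 172.
Since gcd(9433, 172) = 1 the prime 9433 does not ramify.
Euler's criterion: 43^4716 mod 9433 = 1. Thus (43|9433) = 1.
(43/9433) = 1, so 9433 splits.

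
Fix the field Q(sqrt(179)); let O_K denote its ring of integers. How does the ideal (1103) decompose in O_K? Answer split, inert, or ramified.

inert

179 mod 4 = 3, hence disc K = 4·179 = 716 and O_K = ℤ[√179].
1103 ∤ 716, so 1103 is unramified.
Euler's criterion: 179^551 mod 1103 = 1102. Thus (179|1103) = -1.
(179/1103) = -1, so 1103 is inert.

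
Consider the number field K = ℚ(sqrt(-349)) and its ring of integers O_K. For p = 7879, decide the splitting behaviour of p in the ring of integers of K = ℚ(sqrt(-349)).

7879 remains inert

Since -349 ≢ 1 mod 4, the ring of integers is ℤ[√-349] with discriminant 4·(-349) = -1396.
disc(K) = -1396 is not divisible by 7879; 7879 is unramified.
Euler's criterion: (-349)^3939 mod 7879 = 7878. Thus (-349|7879) = -1.
(-349/7879) = -1, so 7879 is inert.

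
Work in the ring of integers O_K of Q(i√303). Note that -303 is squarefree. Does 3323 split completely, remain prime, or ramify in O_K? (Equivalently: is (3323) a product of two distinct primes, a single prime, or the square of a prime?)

splits completely

-303 mod 4 = 1, hence disc K = -303 and O_K = ℤ[(1+√-303)/2].
Since gcd(3323, -303) = 1 the prime 3323 does not ramify.
Euler's criterion: (-303)^1661 mod 3323 = 1. Thus (-303|3323) = 1.
d is a quadratic residue mod p, hence 3323 splits in O_K.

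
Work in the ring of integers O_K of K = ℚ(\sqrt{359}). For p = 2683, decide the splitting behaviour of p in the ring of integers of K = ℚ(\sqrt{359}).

remains prime (inert)

359 mod 4 = 3, hence disc K = 4·359 = 1436 and O_K = ℤ[√359].
disc(K) = 1436 is not divisible by 2683; 2683 is unramified.
(359/2683) = 359^1341 mod 2683 = 2682, giving Legendre symbol -1.
Legendre symbol -1 ⇒ 2683 is inert.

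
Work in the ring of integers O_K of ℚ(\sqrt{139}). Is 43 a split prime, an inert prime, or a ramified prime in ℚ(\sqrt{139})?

p splits

Since 139 ≢ 1 mod 4, the ring of integers is ℤ[√139] with discriminant 4·139 = 556.
Since gcd(43, 556) = 1 the prime 43 does not ramify.
(139/43) = 10^21 mod 43 = 1, giving Legendre symbol 1.
(139/43) = 1, so 43 splits.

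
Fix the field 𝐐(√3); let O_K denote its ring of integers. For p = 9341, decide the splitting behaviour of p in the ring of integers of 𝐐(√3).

d = 3 ≡ 3 (mod 4), so O_K = ℤ[√3] and disc(K) = 4d = 12.
disc(K) = 12 is not divisible by 9341; 9341 is unramified.
Euler's criterion: 3^4670 mod 9341 = 9340. Thus (3|9341) = -1.
d is a non-residue mod p, hence 9341 remains inert in O_K.

p is inert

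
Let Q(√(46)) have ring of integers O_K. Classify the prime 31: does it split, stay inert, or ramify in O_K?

inert — (31) stays prime in O_K

d = 46 ≡ 2 (mod 4), so O_K = ℤ[√46] and disc(K) = 4d = 184.
disc(K) = 184 is not divisible by 31; 31 is unramified.
Compute (46/31) via Euler: 15^((31-1)/2) mod 31 = 30, so (46/31) = -1.
Legendre symbol -1 ⇒ 31 is inert.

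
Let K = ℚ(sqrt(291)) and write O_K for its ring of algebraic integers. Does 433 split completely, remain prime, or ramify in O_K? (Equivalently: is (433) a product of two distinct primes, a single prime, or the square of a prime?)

Since 291 ≢ 1 mod 4, the ring of integers is ℤ[√291] with discriminant 4·291 = 1164.
Since gcd(433, 1164) = 1 the prime 433 does not ramify.
(291/433) = 291^216 mod 433 = 432, giving Legendre symbol -1.
d is a non-residue mod p, hence 433 remains inert in O_K.

433 remains inert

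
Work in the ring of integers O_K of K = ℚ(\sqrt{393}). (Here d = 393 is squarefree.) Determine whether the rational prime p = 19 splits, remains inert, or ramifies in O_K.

Since 393 ≡ 1 mod 4, the ring of integers is ℤ[(1+√393)/2] with discriminant 393.
disc(K) = 393 is not divisible by 19; 19 is unramified.
(393/19) = 13^9 mod 19 = 18, giving Legendre symbol -1.
Legendre symbol -1 ⇒ 19 is inert.

19 remains inert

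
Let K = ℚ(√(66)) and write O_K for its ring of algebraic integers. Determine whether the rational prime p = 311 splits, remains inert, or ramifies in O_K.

d = 66 ≡ 2 (mod 4), so O_K = ℤ[√66] and disc(K) = 4d = 264.
Since gcd(311, 264) = 1 the prime 311 does not ramify.
Euler's criterion: 66^155 mod 311 = 310. Thus (66|311) = -1.
(66/311) = -1, so 311 is inert.

inert — (311) stays prime in O_K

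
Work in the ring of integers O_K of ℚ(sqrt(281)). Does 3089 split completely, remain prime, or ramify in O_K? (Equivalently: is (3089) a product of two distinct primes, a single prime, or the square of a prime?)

d = 281 ≡ 1 (mod 4), so O_K = ℤ[(1+√281)/2] and disc(K) = d = 281.
3089 ∤ 281, so 3089 is unramified.
Euler's criterion: 281^1544 mod 3089 = 1. Thus (281|3089) = 1.
d is a quadratic residue mod p, hence 3089 splits in O_K.

splits completely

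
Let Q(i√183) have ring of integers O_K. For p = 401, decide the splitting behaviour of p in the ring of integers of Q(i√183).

p splits

-183 mod 4 = 1, hence disc K = -183 and O_K = ℤ[(1+√-183)/2].
disc(K) = -183 is not divisible by 401; 401 is unramified.
Legendre symbol by Euler's criterion: (-183/401) ≡ (-183)^200 ≡ 1 (mod 401), i.e. (-183/401) = 1.
Legendre symbol 1 ⇒ 401 is split.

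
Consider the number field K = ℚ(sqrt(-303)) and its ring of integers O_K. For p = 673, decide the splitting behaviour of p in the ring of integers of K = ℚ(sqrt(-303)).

p is inert

-303 mod 4 = 1, hence disc K = -303 and O_K = ℤ[(1+√-303)/2].
disc(K) = -303 is not divisible by 673; 673 is unramified.
Euler's criterion: (-303)^336 mod 673 = 672. Thus (-303|673) = -1.
(-303/673) = -1, so 673 is inert.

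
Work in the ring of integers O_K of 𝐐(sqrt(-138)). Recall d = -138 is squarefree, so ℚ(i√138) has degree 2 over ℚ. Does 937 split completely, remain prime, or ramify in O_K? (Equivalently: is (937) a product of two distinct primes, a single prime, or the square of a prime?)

-138 mod 4 = 2, hence disc K = 4·(-138) = -552 and O_K = ℤ[√-138].
disc(K) = -552 is not divisible by 937; 937 is unramified.
Euler's criterion: (-138)^468 mod 937 = 936. Thus (-138|937) = -1.
(-138/937) = -1, so 937 is inert.

inert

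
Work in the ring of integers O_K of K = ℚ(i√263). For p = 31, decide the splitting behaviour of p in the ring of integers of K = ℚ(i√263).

split

d = -263 ≡ 1 (mod 4), so O_K = ℤ[(1+√-263)/2] and disc(K) = d = -263.
Since gcd(31, -263) = 1 the prime 31 does not ramify.
Legendre symbol by Euler's criterion: (-263/31) ≡ (-263)^15 ≡ 1 (mod 31), i.e. (-263/31) = 1.
(-263/31) = 1, so 31 splits.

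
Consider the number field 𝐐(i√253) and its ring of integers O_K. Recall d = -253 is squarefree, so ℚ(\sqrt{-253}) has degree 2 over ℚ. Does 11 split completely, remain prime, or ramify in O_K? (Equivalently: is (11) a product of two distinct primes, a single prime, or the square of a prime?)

Since -253 ≢ 1 mod 4, the ring of integers is ℤ[√-253] with discriminant 4·(-253) = -1012.
Ramification test: 11 | -1012. The prime 11 ramifies in K.

ramified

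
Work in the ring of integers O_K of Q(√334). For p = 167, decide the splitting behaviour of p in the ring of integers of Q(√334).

d = 334 ≡ 2 (mod 4), so O_K = ℤ[√334] and disc(K) = 4d = 1336.
disc(K) = 1336 = 167·8, so p = 167 is ramified.

167 is ramified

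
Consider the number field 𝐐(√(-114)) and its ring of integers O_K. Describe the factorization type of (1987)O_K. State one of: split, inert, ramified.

-114 mod 4 = 2, hence disc K = 4·(-114) = -456 and O_K = ℤ[√-114].
disc(K) = -456 is not divisible by 1987; 1987 is unramified.
(-114/1987) = 1873^993 mod 1987 = 1, giving Legendre symbol 1.
Legendre symbol 1 ⇒ 1987 is split.

1987 splits in O_K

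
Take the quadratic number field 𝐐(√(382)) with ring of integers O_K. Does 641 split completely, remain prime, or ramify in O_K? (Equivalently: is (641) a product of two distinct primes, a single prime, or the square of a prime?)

382 mod 4 = 2, hence disc K = 4·382 = 1528 and O_K = ℤ[√382].
disc(K) = 1528 is not divisible by 641; 641 is unramified.
(382/641) = 382^320 mod 641 = 1, giving Legendre symbol 1.
(382/641) = 1, so 641 splits.

641 splits in O_K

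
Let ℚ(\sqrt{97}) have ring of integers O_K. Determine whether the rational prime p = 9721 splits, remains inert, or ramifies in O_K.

9721 remains inert

97 mod 4 = 1, hence disc K = 97 and O_K = ℤ[(1+√97)/2].
disc(K) = 97 is not divisible by 9721; 9721 is unramified.
(97/9721) = 97^4860 mod 9721 = 9720, giving Legendre symbol -1.
(97/9721) = -1, so 9721 is inert.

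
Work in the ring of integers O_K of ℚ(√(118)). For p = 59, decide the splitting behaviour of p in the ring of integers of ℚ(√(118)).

59 is ramified

118 mod 4 = 2, hence disc K = 4·118 = 472 and O_K = ℤ[√118].
Ramification test: 59 | 472. The prime 59 ramifies in K.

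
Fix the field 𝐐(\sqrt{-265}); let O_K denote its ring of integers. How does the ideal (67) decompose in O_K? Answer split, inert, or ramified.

Since -265 ≢ 1 mod 4, the ring of integers is ℤ[√-265] with discriminant 4·(-265) = -1060.
disc(K) = -1060 is not divisible by 67; 67 is unramified.
Euler's criterion: (-265)^33 mod 67 = 66. Thus (-265|67) = -1.
Legendre symbol -1 ⇒ 67 is inert.

inert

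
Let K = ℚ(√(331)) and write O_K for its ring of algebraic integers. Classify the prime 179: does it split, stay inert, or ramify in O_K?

Since 331 ≢ 1 mod 4, the ring of integers is ℤ[√331] with discriminant 4·331 = 1324.
Since gcd(179, 1324) = 1 the prime 179 does not ramify.
Legendre symbol by Euler's criterion: (331/179) ≡ 331^89 ≡ 178 (mod 179), i.e. (331/179) = -1.
(331/179) = -1, so 179 is inert.

179 remains inert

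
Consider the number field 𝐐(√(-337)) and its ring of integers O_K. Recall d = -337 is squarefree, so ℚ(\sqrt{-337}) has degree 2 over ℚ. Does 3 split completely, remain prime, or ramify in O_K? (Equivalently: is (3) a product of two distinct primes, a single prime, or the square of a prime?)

inert

Since -337 ≢ 1 mod 4, the ring of integers is ℤ[√-337] with discriminant 4·(-337) = -1348.
3 ∤ -1348, so 3 is unramified.
Compute (-337/3) via Euler: 2^((3-1)/2) mod 3 = 2, so (-337/3) = -1.
Legendre symbol -1 ⇒ 3 is inert.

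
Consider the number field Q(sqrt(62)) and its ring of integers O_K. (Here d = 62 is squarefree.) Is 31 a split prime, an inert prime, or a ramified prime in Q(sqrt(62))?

p ramifies

62 mod 4 = 2, hence disc K = 4·62 = 248 and O_K = ℤ[√62].
disc(K) = 248 = 31·8, so p = 31 is ramified.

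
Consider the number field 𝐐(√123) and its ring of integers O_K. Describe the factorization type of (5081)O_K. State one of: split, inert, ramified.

Since 123 ≢ 1 mod 4, the ring of integers is ℤ[√123] with discriminant 4·123 = 492.
5081 ∤ 492, so 5081 is unramified.
Legendre symbol by Euler's criterion: (123/5081) ≡ 123^2540 ≡ 1 (mod 5081), i.e. (123/5081) = 1.
Legendre symbol 1 ⇒ 5081 is split.

5081 splits in O_K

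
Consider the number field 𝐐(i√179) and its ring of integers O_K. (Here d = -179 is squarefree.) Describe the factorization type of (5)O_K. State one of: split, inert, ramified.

d = -179 ≡ 1 (mod 4), so O_K = ℤ[(1+√-179)/2] and disc(K) = d = -179.
disc(K) = -179 is not divisible by 5; 5 is unramified.
Euler's criterion: (-179)^2 mod 5 = 1. Thus (-179|5) = 1.
(-179/5) = 1, so 5 splits.

split — (5) = 𝔭₁𝔭₂ with 𝔭₁ ≠ 𝔭₂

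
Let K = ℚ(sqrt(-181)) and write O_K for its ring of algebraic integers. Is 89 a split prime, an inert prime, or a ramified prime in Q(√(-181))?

Since -181 ≢ 1 mod 4, the ring of integers is ℤ[√-181] with discriminant 4·(-181) = -724.
89 ∤ -724, so 89 is unramified.
Legendre symbol by Euler's criterion: (-181/89) ≡ (-181)^44 ≡ 88 (mod 89), i.e. (-181/89) = -1.
(-181/89) = -1, so 89 is inert.

inert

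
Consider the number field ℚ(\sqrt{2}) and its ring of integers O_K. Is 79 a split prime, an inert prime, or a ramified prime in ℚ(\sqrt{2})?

d = 2 ≡ 2 (mod 4), so O_K = ℤ[√2] and disc(K) = 4d = 8.
Since gcd(79, 8) = 1 the prime 79 does not ramify.
Legendre symbol by Euler's criterion: (2/79) ≡ 2^39 ≡ 1 (mod 79), i.e. (2/79) = 1.
Legendre symbol 1 ⇒ 79 is split.

p splits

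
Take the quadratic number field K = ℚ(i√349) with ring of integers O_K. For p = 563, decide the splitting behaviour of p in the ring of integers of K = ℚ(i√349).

remains prime (inert)

-349 mod 4 = 3, hence disc K = 4·(-349) = -1396 and O_K = ℤ[√-349].
Since gcd(563, -1396) = 1 the prime 563 does not ramify.
Legendre symbol by Euler's criterion: (-349/563) ≡ (-349)^281 ≡ 562 (mod 563), i.e. (-349/563) = -1.
(-349/563) = -1, so 563 is inert.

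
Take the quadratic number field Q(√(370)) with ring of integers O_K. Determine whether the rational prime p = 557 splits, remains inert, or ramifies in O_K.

d = 370 ≡ 2 (mod 4), so O_K = ℤ[√370] and disc(K) = 4d = 1480.
Since gcd(557, 1480) = 1 the prime 557 does not ramify.
Legendre symbol by Euler's criterion: (370/557) ≡ 370^278 ≡ 556 (mod 557), i.e. (370/557) = -1.
Legendre symbol -1 ⇒ 557 is inert.

inert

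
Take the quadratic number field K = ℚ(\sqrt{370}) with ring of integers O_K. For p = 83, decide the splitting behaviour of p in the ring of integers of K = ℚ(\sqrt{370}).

Since 370 ≢ 1 mod 4, the ring of integers is ℤ[√370] with discriminant 4·370 = 1480.
Since gcd(83, 1480) = 1 the prime 83 does not ramify.
Euler's criterion: 370^41 mod 83 = 1. Thus (370|83) = 1.
(370/83) = 1, so 83 splits.

split — (83) = 𝔭₁𝔭₂ with 𝔭₁ ≠ 𝔭₂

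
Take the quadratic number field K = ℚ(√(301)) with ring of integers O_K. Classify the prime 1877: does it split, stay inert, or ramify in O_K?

301 mod 4 = 1, hence disc K = 301 and O_K = ℤ[(1+√301)/2].
1877 ∤ 301, so 1877 is unramified.
Legendre symbol by Euler's criterion: (301/1877) ≡ 301^938 ≡ 1876 (mod 1877), i.e. (301/1877) = -1.
(301/1877) = -1, so 1877 is inert.

p is inert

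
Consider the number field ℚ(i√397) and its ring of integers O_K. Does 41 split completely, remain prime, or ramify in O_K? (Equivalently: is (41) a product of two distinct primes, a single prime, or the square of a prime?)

remains prime (inert)

d = -397 ≡ 3 (mod 4), so O_K = ℤ[√-397] and disc(K) = 4d = -1588.
disc(K) = -1588 is not divisible by 41; 41 is unramified.
Euler's criterion: (-397)^20 mod 41 = 40. Thus (-397|41) = -1.
Legendre symbol -1 ⇒ 41 is inert.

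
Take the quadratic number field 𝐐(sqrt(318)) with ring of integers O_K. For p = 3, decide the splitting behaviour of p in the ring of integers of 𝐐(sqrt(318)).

Since 318 ≢ 1 mod 4, the ring of integers is ℤ[√318] with discriminant 4·318 = 1272.
3 divides disc(K) = 1272, so 3 ramifies.

ramifies in O_K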